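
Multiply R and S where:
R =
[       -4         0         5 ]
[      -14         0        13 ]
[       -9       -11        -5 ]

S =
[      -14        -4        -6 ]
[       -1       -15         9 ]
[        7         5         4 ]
RS =
[       91        41        44 ]
[      287       121       136 ]
[      102       176       -65 ]

Matrix multiplication: (RS)[i][j] = sum over k of R[i][k] * S[k][j].
  (RS)[0][0] = (-4)*(-14) + (0)*(-1) + (5)*(7) = 91
  (RS)[0][1] = (-4)*(-4) + (0)*(-15) + (5)*(5) = 41
  (RS)[0][2] = (-4)*(-6) + (0)*(9) + (5)*(4) = 44
  (RS)[1][0] = (-14)*(-14) + (0)*(-1) + (13)*(7) = 287
  (RS)[1][1] = (-14)*(-4) + (0)*(-15) + (13)*(5) = 121
  (RS)[1][2] = (-14)*(-6) + (0)*(9) + (13)*(4) = 136
  (RS)[2][0] = (-9)*(-14) + (-11)*(-1) + (-5)*(7) = 102
  (RS)[2][1] = (-9)*(-4) + (-11)*(-15) + (-5)*(5) = 176
  (RS)[2][2] = (-9)*(-6) + (-11)*(9) + (-5)*(4) = -65
RS =
[       91        41        44 ]
[      287       121       136 ]
[      102       176       -65 ]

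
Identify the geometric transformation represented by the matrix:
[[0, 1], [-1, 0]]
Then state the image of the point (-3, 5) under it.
rotation by 90° clockwise (i.e., 270° counterclockwise); image of (-3, 5) is (5, 3)

This matches the form [[cos θ, -sin θ], [sin θ, cos θ]] of a rotation matrix; reading off cos θ and sin θ gives the angle.
The matrix [[0, 1], [-1, 0]] represents: rotation by 90° clockwise (i.e., 270° counterclockwise).
Applying it to (-3, 5): [0·-3 + 1·5, -1·-3 + 0·5] = (5, 3).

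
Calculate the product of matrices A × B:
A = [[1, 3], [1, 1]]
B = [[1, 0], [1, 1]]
[[4, 3], [2, 1]]

Matrix multiplication:
C[0][0] = 1×1 + 3×1 = 4
C[0][1] = 1×0 + 3×1 = 3
C[1][0] = 1×1 + 1×1 = 2
C[1][1] = 1×0 + 1×1 = 1
Result: [[4, 3], [2, 1]]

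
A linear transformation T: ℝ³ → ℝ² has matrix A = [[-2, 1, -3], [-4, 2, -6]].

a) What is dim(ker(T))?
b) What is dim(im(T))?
dim(ker) = 2, dim(im) = 1

Observe that row 2 = 2 × row 1 (so the rows are linearly dependent).
Thus rank(A) = 1 (only one linearly independent row).
dim(im(T)) = rank(A) = 1.
By the rank-nullity theorem applied to T: ℝ³ → ℝ², rank(A) + nullity(A) = 3 (the domain dimension), so dim(ker(T)) = 3 - 1 = 2.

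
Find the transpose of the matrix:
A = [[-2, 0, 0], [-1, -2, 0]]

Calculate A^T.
[[-2, -1], [0, -2], [0, 0]]

The transpose sends entry (i,j) to (j,i); rows become columns.
Row 0 of A: [-2, 0, 0] -> column 0 of A^T.
Row 1 of A: [-1, -2, 0] -> column 1 of A^T.
A^T = [[-2, -1], [0, -2], [0, 0]]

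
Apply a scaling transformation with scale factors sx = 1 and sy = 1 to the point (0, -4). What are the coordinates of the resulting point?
(0, -4)

Scaling matrix:
[[1, 0], [0, 1]]
Result: (0 × 1, -4 × 1) = (0, -4)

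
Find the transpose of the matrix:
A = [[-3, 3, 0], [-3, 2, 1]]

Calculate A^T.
[[-3, -3], [3, 2], [0, 1]]

The transpose sends entry (i,j) to (j,i); rows become columns.
Row 0 of A: [-3, 3, 0] -> column 0 of A^T.
Row 1 of A: [-3, 2, 1] -> column 1 of A^T.
A^T = [[-3, -3], [3, 2], [0, 1]]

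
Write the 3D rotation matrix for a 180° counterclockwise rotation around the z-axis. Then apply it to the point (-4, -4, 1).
R = [[-1, 0, 0], [0, -1, 0], [0, 0, 1]]; R·(-4, -4, 1) = (4, 4, 1)

Rotation matrix for 180° around z-axis:
cos(180°) = -1, sin(180°) = 0
R = [[-1, 0, 0], [0, -1, 0], [0, 0, 1]]
Apply to (-4, -4, 1): R·[-4, -4, 1]ᵀ = (4, 4, 1)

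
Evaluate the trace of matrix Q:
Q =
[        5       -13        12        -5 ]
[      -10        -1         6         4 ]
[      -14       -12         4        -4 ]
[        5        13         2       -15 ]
tr(Q) = 5 - 1 + 4 - 15 = -7

The trace of a square matrix is the sum of its diagonal entries.
Diagonal entries of Q: Q[0][0] = 5, Q[1][1] = -1, Q[2][2] = 4, Q[3][3] = -15.
tr(Q) = 5 - 1 + 4 - 15 = -7.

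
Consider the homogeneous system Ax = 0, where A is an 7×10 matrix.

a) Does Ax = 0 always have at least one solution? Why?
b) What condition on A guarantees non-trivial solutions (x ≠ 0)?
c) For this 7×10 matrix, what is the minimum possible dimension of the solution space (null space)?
a) Yes, x = 0 is always a solution. b) When A has linearly dependent columns (rank < n). c) Minimum nullity = 3.

a) x = 0 satisfies A·0 = 0, so the zero vector is always a solution.
b) Non-trivial solutions exist iff the columns of A are linearly dependent, equivalently rank(A) < n (the number of columns).
c) By rank-nullity, rank(A) + nullity(A) = n = 10. Since A has only 7 rows, rank(A) ≤ 7, so nullity(A) ≥ 10 - 7 = 3.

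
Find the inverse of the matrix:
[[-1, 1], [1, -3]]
[[-3/2, -1/2], [-1/2, -1/2]]

For [[a,b],[c,d]], inverse = (1/det)·[[d,-b],[-c,a]]
det = -1·-3 - 1·1 = 2
Inverse = (1/2)·[[-3, -1], [-1, -1]]
        = [[-3/2, -1/2], [-1/2, -1/2]]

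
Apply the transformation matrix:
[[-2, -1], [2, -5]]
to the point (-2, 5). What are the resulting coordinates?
(-1, -29)

Matrix multiplication:
[[-2, -1], [2, -5]] × [-2, 5]ᵀ
= [-2×-2 + -1×5, 2×-2 + -5×5]ᵀ
= [-1.0000, -29.0000]ᵀ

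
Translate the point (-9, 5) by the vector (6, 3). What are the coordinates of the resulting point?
(-3, 8)

Translation by (6, 3):
x' = -9 + 6 = -3
y' = 5 + 3 = 8
Homogeneous matrix: [[1, 0, 6], [0, 1, 3], [0, 0, 1]]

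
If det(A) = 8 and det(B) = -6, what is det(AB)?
-48

Use the multiplicative property of determinants: det(AB) = det(A)*det(B).
det(AB) = (8)*(-6) = -48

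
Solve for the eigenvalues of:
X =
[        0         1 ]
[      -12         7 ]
λ = 3, 4

Solve det(X - λI) = 0. For a 2×2 matrix the characteristic equation is λ² - (trace)λ + det = 0.
trace(X) = a + d = 0 + 7 = 7.
det(X) = a*d - b*c = (0)*(7) - (1)*(-12) = 0 + 12 = 12.
Characteristic equation: λ² - (7)λ + (12) = 0.
Discriminant = (7)² - 4*(12) = 49 - 48 = 1.
λ = (7 ± √1) / 2 = (7 ± 1) / 2 = 3, 4.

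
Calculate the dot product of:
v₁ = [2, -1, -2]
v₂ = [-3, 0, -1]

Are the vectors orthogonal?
-4, No

The dot product is the sum of products of corresponding components.
v₁·v₂ = (2)*(-3) + (-1)*(0) + (-2)*(-1) = -6 + 0 + 2 = -4.
Two vectors are orthogonal iff their dot product is 0; here the dot product is -4, so the vectors are not orthogonal.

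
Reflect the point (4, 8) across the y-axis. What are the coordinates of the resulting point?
(-4, 8)

Reflection across y-axis: (4, 8) → (-4, 8)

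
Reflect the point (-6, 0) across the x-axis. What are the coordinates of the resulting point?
(-6, 0)

Reflection across x-axis: (-6, 0) → (-6, 0)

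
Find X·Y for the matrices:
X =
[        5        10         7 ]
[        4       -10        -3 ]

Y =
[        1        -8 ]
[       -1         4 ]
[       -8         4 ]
XY =
[      -61        28 ]
[       38       -84 ]

Matrix multiplication: (XY)[i][j] = sum over k of X[i][k] * Y[k][j].
  (XY)[0][0] = (5)*(1) + (10)*(-1) + (7)*(-8) = -61
  (XY)[0][1] = (5)*(-8) + (10)*(4) + (7)*(4) = 28
  (XY)[1][0] = (4)*(1) + (-10)*(-1) + (-3)*(-8) = 38
  (XY)[1][1] = (4)*(-8) + (-10)*(4) + (-3)*(4) = -84
XY =
[      -61        28 ]
[       38       -84 ]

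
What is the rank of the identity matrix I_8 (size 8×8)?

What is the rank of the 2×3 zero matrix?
rank(I_8) = 8, rank(0) = 0

The identity I_8 has 8 columns that are the standard basis vectors e_1, …, e_8. These are linearly independent, so all 8 columns are pivots and rank(I_8) = 8.
The 2×3 zero matrix has every entry zero, so every row is the zero row and there are no pivots; rank(0) = 0.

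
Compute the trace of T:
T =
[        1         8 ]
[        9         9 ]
tr(T) = 1 + 9 = 10

The trace of a square matrix is the sum of its diagonal entries.
Diagonal entries of T: T[0][0] = 1, T[1][1] = 9.
tr(T) = 1 + 9 = 10.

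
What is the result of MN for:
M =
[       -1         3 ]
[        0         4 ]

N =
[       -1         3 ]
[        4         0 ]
MN =
[       13        -3 ]
[       16         0 ]

Matrix multiplication: (MN)[i][j] = sum over k of M[i][k] * N[k][j].
  (MN)[0][0] = (-1)*(-1) + (3)*(4) = 13
  (MN)[0][1] = (-1)*(3) + (3)*(0) = -3
  (MN)[1][0] = (0)*(-1) + (4)*(4) = 16
  (MN)[1][1] = (0)*(3) + (4)*(0) = 0
MN =
[       13        -3 ]
[       16         0 ]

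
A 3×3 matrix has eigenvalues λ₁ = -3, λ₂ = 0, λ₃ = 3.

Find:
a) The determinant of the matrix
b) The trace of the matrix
det = 0, trace = 0

Two standard eigenvalue identities:
- det(A) equals the product of the eigenvalues (counted with multiplicity).
- trace(A) equals the sum of the eigenvalues.
det(A) = (-3)*(0)*(3) = 0.
trace(A) = -3 + 0 + 3 = 0.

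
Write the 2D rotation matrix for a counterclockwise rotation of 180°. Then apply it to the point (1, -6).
R = [[-1, 0], [0, -1]]; R·(1, -6) = (-1, 6)

Rotation matrix formula: R(θ) = [[cos θ, -sin θ], [sin θ, cos θ]]
For θ = 180°:
cos(180°) = -1
sin(180°) = 0
R = [[-1, 0], [0, -1]]
Apply to (1, -6): [-1·1 + (0)·-6, 0·1 + -1·-6] = (-1, 6)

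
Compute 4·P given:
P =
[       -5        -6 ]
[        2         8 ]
4P =
[      -20       -24 ]
[        8        32 ]

Scalar multiplication is elementwise: (4P)[i][j] = 4 * P[i][j].
  (4P)[0][0] = 4 * (-5) = -20
  (4P)[0][1] = 4 * (-6) = -24
  (4P)[1][0] = 4 * (2) = 8
  (4P)[1][1] = 4 * (8) = 32
4P =
[      -20       -24 ]
[        8        32 ]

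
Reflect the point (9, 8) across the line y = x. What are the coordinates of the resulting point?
(8, 9)

Reflection across line y = x: (9, 8) → (8, 9)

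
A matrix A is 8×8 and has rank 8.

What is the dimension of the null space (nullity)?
0

The rank-nullity theorem for an m×n matrix states:
rank(A) + nullity(A) = n (the number of columns).
Here n = 8 and rank(A) = 8, so nullity(A) = 8 - 8 = 0.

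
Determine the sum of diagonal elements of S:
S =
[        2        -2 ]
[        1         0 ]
tr(S) = 2 + 0 = 2

The trace of a square matrix is the sum of its diagonal entries.
Diagonal entries of S: S[0][0] = 2, S[1][1] = 0.
tr(S) = 2 + 0 = 2.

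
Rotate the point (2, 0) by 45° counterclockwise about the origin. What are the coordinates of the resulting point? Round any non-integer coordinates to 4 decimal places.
(1.4142, 1.4142)

Rotation matrix R(θ) = [[cos θ, -sin θ], [sin θ, cos θ]]; for θ = 45°:
R = [[√2/2, -√2/2], [√2/2, √2/2]]
Result: R × [2, 0]ᵀ = [√2/2·2 + (-√2/2)·0, √2/2·2 + (√2/2)·0]ᵀ = (1.4142, 1.4142)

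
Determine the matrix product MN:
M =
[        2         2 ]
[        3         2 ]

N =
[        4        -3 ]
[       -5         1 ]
MN =
[       -2        -4 ]
[        2        -7 ]

Matrix multiplication: (MN)[i][j] = sum over k of M[i][k] * N[k][j].
  (MN)[0][0] = (2)*(4) + (2)*(-5) = -2
  (MN)[0][1] = (2)*(-3) + (2)*(1) = -4
  (MN)[1][0] = (3)*(4) + (2)*(-5) = 2
  (MN)[1][1] = (3)*(-3) + (2)*(1) = -7
MN =
[       -2        -4 ]
[        2        -7 ]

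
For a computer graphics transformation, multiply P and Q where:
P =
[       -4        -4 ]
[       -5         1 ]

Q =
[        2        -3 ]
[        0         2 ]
PQ =
[       -8         4 ]
[      -10        17 ]

Matrix multiplication: (PQ)[i][j] = sum over k of P[i][k] * Q[k][j].
  (PQ)[0][0] = (-4)*(2) + (-4)*(0) = -8
  (PQ)[0][1] = (-4)*(-3) + (-4)*(2) = 4
  (PQ)[1][0] = (-5)*(2) + (1)*(0) = -10
  (PQ)[1][1] = (-5)*(-3) + (1)*(2) = 17
PQ =
[       -8         4 ]
[      -10        17 ]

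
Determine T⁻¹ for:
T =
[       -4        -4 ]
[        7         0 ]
det(T) = 28
T⁻¹ =
[        0       1/7 ]
[     -1/4      -1/7 ]

For a 2×2 matrix T = [[a, b], [c, d]] with det(T) ≠ 0, T⁻¹ = (1/det(T)) * [[d, -b], [-c, a]].
det(T) = (-4)*(0) - (-4)*(7) = 0 + 28 = 28.
T⁻¹ = (1/28) * [[0, 4], [-7, -4]].
Dividing each entry by 28 and reducing:
T⁻¹ =
[        0       1/7 ]
[     -1/4      -1/7 ]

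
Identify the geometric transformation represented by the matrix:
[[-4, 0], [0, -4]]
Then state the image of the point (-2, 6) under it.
uniform scaling by factor -4; image of (-2, 6) is (8, -24)

This is a diagonal matrix with equal entries -4, so it scales both axes by the same factor -4.
The matrix [[-4, 0], [0, -4]] represents: uniform scaling by factor -4.
Applying it to (-2, 6): [-4·-2 + 0·6, 0·-2 + -4·6] = (8, -24).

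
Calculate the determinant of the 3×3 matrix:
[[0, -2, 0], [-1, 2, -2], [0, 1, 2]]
-4

Expansion along first row:
det = 0·det([[2,-2],[1,2]]) - -2·det([[-1,-2],[0,2]]) + 0·det([[-1,2],[0,1]])
    = 0·(2·2 - -2·1) - -2·(-1·2 - -2·0) + 0·(-1·1 - 2·0)
    = 0·6 - -2·-2 + 0·-1
    = 0 + -4 + 0 = -4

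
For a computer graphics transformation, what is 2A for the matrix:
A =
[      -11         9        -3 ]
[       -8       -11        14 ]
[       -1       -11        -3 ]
2A =
[      -22        18        -6 ]
[      -16       -22        28 ]
[       -2       -22        -6 ]

Scalar multiplication is elementwise: (2A)[i][j] = 2 * A[i][j].
  (2A)[0][0] = 2 * (-11) = -22
  (2A)[0][1] = 2 * (9) = 18
  (2A)[0][2] = 2 * (-3) = -6
  (2A)[1][0] = 2 * (-8) = -16
  (2A)[1][1] = 2 * (-11) = -22
  (2A)[1][2] = 2 * (14) = 28
  (2A)[2][0] = 2 * (-1) = -2
  (2A)[2][1] = 2 * (-11) = -22
  (2A)[2][2] = 2 * (-3) = -6
2A =
[      -22        18        -6 ]
[      -16       -22        28 ]
[       -2       -22        -6 ]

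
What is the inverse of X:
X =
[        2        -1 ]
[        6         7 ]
det(X) = 20
X⁻¹ =
[     7/20      1/20 ]
[    -3/10      1/10 ]

For a 2×2 matrix X = [[a, b], [c, d]] with det(X) ≠ 0, X⁻¹ = (1/det(X)) * [[d, -b], [-c, a]].
det(X) = (2)*(7) - (-1)*(6) = 14 + 6 = 20.
X⁻¹ = (1/20) * [[7, 1], [-6, 2]].
Dividing each entry by 20 and reducing:
X⁻¹ =
[     7/20      1/20 ]
[    -3/10      1/10 ]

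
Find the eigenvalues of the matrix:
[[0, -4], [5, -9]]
λ = -5 and λ = -4

Characteristic equation: det(A - λI) = 0
λ² - (trace)λ + (det) = 0
λ² - (-9)λ + (20) = 0
λ² + 9λ + 20 = 0
Solving: λ = -5, -4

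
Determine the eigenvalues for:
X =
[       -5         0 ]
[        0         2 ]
λ = -5, 2

Solve det(X - λI) = 0. For a 2×2 matrix the characteristic equation is λ² - (trace)λ + det = 0.
trace(X) = a + d = -5 + 2 = -3.
det(X) = a*d - b*c = (-5)*(2) - (0)*(0) = -10 - 0 = -10.
Characteristic equation: λ² - (-3)λ + (-10) = 0.
Discriminant = (-3)² - 4*(-10) = 9 + 40 = 49.
λ = (-3 ± √49) / 2 = (-3 ± 7) / 2 = -5, 2.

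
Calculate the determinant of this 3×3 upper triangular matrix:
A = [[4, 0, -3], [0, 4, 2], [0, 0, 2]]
32

The determinant of a triangular matrix is the product of its diagonal entries (the off-diagonal entries above the diagonal do not affect it).
det(A) = (4) * (4) * (2) = 32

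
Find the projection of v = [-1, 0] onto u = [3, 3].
[-1/2, -1/2]

The projection of v onto u is proj_u(v) = ((v·u) / (u·u)) · u.
v·u = (-1)*(3) + (0)*(3) = -3.
u·u = (3)*(3) + (3)*(3) = 18.
coefficient = -3 / 18 = -1/6.
proj_u(v) = -1/6 · [3, 3] = [-1/2, -1/2].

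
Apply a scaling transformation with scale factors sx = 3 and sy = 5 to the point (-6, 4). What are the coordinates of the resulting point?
(-18, 20)

Scaling matrix:
[[3, 0], [0, 5]]
Result: (-6 × 3, 4 × 5) = (-18, 20)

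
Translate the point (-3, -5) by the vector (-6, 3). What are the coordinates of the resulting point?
(-9, -2)

Translation by (-6, 3):
x' = -3 + -6 = -9
y' = -5 + 3 = -2
Homogeneous matrix: [[1, 0, -6], [0, 1, 3], [0, 0, 1]]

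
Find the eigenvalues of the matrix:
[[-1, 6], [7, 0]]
λ = -7 and λ = 6

Characteristic equation: det(A - λI) = 0
λ² - (trace)λ + (det) = 0
λ² - (-1)λ + (-42) = 0
λ² + 1λ - 42 = 0
Solving: λ = -7, 6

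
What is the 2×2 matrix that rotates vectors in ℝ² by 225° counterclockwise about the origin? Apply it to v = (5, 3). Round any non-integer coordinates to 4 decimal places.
R = [[-√2/2, √2/2], [-√2/2, -√2/2]]; R·v = (-1.4142, -5.6569)

A counterclockwise rotation by angle θ in ℝ² has matrix R(θ) = [[cos θ, -sin θ], [sin θ, cos θ]].
For θ = 225°: cos θ = -√2/2, sin θ = -√2/2.
R(225°) = [[-√2/2, √2/2], [-√2/2, -√2/2]].
R·v = [-√2/2·5 + (√2/2)·3, -√2/2·5 + -√2/2·3] = (-1.4142, -5.6569).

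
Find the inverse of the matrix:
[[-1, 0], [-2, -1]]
[[-1, 0], [2, -1]]

For [[a,b],[c,d]], inverse = (1/det)·[[d,-b],[-c,a]]
det = -1·-1 - 0·-2 = 1
Inverse = (1/1)·[[-1, 0], [2, -1]]
        = [[-1, 0], [2, -1]]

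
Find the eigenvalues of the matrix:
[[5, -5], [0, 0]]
λ = 0 and λ = 5

Characteristic equation: det(A - λI) = 0
λ² - (trace)λ + (det) = 0
λ² - (5)λ + (0) = 0
λ² - 5λ + 0 = 0
Solving: λ = 0, 5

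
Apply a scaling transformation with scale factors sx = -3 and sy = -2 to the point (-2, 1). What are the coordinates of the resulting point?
(6, -2)

Scaling matrix:
[[-3, 0], [0, -2]]
Result: (-2 × -3, 1 × -2) = (6, -2)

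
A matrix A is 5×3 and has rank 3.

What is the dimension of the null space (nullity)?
0

The rank-nullity theorem for an m×n matrix states:
rank(A) + nullity(A) = n (the number of columns).
Here n = 3 and rank(A) = 3, so nullity(A) = 3 - 3 = 0.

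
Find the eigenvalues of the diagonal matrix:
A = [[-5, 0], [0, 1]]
λ₁ = -5, λ₂ = 1

The characteristic polynomial of A is det(A - λI) = (-5 - λ)(1 - λ) = 0.
The roots are λ = -5 and λ = 1, so the eigenvalues are the diagonal entries.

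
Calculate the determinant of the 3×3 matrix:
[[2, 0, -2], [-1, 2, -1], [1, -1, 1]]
4

Expansion along first row:
det = 2·det([[2,-1],[-1,1]]) - 0·det([[-1,-1],[1,1]]) + -2·det([[-1,2],[1,-1]])
    = 2·(2·1 - -1·-1) - 0·(-1·1 - -1·1) + -2·(-1·-1 - 2·1)
    = 2·1 - 0·0 + -2·-1
    = 2 + 0 + 2 = 4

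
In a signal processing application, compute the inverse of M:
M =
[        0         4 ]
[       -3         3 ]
det(M) = 12
M⁻¹ =
[      1/4      -1/3 ]
[      1/4         0 ]

For a 2×2 matrix M = [[a, b], [c, d]] with det(M) ≠ 0, M⁻¹ = (1/det(M)) * [[d, -b], [-c, a]].
det(M) = (0)*(3) - (4)*(-3) = 0 + 12 = 12.
M⁻¹ = (1/12) * [[3, -4], [3, 0]].
Dividing each entry by 12 and reducing:
M⁻¹ =
[      1/4      -1/3 ]
[      1/4         0 ]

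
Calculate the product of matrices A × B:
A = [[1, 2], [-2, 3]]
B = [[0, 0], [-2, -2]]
[[-4, -4], [-6, -6]]

Matrix multiplication:
C[0][0] = 1×0 + 2×-2 = -4
C[0][1] = 1×0 + 2×-2 = -4
C[1][0] = -2×0 + 3×-2 = -6
C[1][1] = -2×0 + 3×-2 = -6
Result: [[-4, -4], [-6, -6]]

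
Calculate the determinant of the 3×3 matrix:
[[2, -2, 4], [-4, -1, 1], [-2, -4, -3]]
98

Expansion along first row:
det = 2·det([[-1,1],[-4,-3]]) - -2·det([[-4,1],[-2,-3]]) + 4·det([[-4,-1],[-2,-4]])
    = 2·(-1·-3 - 1·-4) - -2·(-4·-3 - 1·-2) + 4·(-4·-4 - -1·-2)
    = 2·7 - -2·14 + 4·14
    = 14 + 28 + 56 = 98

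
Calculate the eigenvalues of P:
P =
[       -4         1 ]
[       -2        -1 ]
λ = -3, -2

Solve det(P - λI) = 0. For a 2×2 matrix the characteristic equation is λ² - (trace)λ + det = 0.
trace(P) = a + d = -4 - 1 = -5.
det(P) = a*d - b*c = (-4)*(-1) - (1)*(-2) = 4 + 2 = 6.
Characteristic equation: λ² - (-5)λ + (6) = 0.
Discriminant = (-5)² - 4*(6) = 25 - 24 = 1.
λ = (-5 ± √1) / 2 = (-5 ± 1) / 2 = -3, -2.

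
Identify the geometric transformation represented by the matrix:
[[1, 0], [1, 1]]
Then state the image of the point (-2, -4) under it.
vertical shear with factor 1; image of (-2, -4) is (-2, -6)

The matrix [[1, 0], [k, 1]] sends (x, y) to (x, 1x + y), leaving the x-coordinate fixed: a vertical shear.
The matrix [[1, 0], [1, 1]] represents: vertical shear with factor 1.
Applying it to (-2, -4): [1·-2 + 0·-4, 1·-2 + 1·-4] = (-2, -6).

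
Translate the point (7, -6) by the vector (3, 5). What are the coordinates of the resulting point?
(10, -1)

Translation by (3, 5):
x' = 7 + 3 = 10
y' = -6 + 5 = -1
Homogeneous matrix: [[1, 0, 3], [0, 1, 5], [0, 0, 1]]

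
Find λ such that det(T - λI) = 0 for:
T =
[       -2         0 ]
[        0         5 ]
λ = -2, 5

Solve det(T - λI) = 0. For a 2×2 matrix the characteristic equation is λ² - (trace)λ + det = 0.
trace(T) = a + d = -2 + 5 = 3.
det(T) = a*d - b*c = (-2)*(5) - (0)*(0) = -10 - 0 = -10.
Characteristic equation: λ² - (3)λ + (-10) = 0.
Discriminant = (3)² - 4*(-10) = 9 + 40 = 49.
λ = (3 ± √49) / 2 = (3 ± 7) / 2 = -2, 5.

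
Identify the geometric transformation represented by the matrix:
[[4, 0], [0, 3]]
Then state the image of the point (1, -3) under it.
non-uniform scaling by (4, 3); image of (1, -3) is (4, -9)

This is diagonal with distinct entries, so it scales the x-axis by 4 and the y-axis by 3.
The matrix [[4, 0], [0, 3]] represents: non-uniform scaling by (4, 3).
Applying it to (1, -3): [4·1 + 0·-3, 0·1 + 3·-3] = (4, -9).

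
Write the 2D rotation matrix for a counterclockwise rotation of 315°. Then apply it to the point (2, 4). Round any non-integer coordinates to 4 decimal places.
R = [[√2/2, √2/2], [-√2/2, √2/2]]; R·(2, 4) = (4.2426, 1.4142)

Rotation matrix formula: R(θ) = [[cos θ, -sin θ], [sin θ, cos θ]]
For θ = 315°:
cos(315°) = √2/2
sin(315°) = -√2/2
R = [[√2/2, √2/2], [-√2/2, √2/2]]
Apply to (2, 4): [√2/2·2 + (√2/2)·4, -√2/2·2 + √2/2·4] = (4.2426, 1.4142)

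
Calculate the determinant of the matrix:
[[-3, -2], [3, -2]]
12

For a 2×2 matrix [[a, b], [c, d]], det = ad - bc
det = (-3)(-2) - (-2)(3) = 6 - -6 = 12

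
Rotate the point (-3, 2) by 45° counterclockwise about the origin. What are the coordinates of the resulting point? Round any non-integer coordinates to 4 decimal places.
(-3.5355, -0.7071)

Rotation matrix R(θ) = [[cos θ, -sin θ], [sin θ, cos θ]]; for θ = 45°:
R = [[√2/2, -√2/2], [√2/2, √2/2]]
Result: R × [-3, 2]ᵀ = [√2/2·-3 + (-√2/2)·2, √2/2·-3 + (√2/2)·2]ᵀ = (-3.5355, -0.7071)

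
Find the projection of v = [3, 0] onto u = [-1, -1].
[3/2, 3/2]

The projection of v onto u is proj_u(v) = ((v·u) / (u·u)) · u.
v·u = (3)*(-1) + (0)*(-1) = -3.
u·u = (-1)*(-1) + (-1)*(-1) = 2.
coefficient = -3 / 2 = -3/2.
proj_u(v) = -3/2 · [-1, -1] = [3/2, 3/2].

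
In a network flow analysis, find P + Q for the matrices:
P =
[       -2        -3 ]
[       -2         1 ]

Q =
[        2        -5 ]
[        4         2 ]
P + Q =
[        0        -8 ]
[        2         3 ]

Matrix addition is elementwise: (P+Q)[i][j] = P[i][j] + Q[i][j].
  (P+Q)[0][0] = (-2) + (2) = 0
  (P+Q)[0][1] = (-3) + (-5) = -8
  (P+Q)[1][0] = (-2) + (4) = 2
  (P+Q)[1][1] = (1) + (2) = 3
P + Q =
[        0        -8 ]
[        2         3 ]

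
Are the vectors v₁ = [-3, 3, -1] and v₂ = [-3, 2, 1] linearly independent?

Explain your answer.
Yes, linearly independent

Two vectors are linearly dependent iff one is a scalar multiple of the other.
No single scalar k satisfies v₂ = k·v₁ (the ratios of corresponding entries disagree), so v₁ and v₂ are linearly independent.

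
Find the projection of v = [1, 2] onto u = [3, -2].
[-3/13, 2/13]

The projection of v onto u is proj_u(v) = ((v·u) / (u·u)) · u.
v·u = (1)*(3) + (2)*(-2) = -1.
u·u = (3)*(3) + (-2)*(-2) = 13.
coefficient = -1 / 13 = -1/13.
proj_u(v) = -1/13 · [3, -2] = [-3/13, 2/13].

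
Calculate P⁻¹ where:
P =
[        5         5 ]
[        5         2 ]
det(P) = -15
P⁻¹ =
[    -2/15       1/3 ]
[      1/3      -1/3 ]

For a 2×2 matrix P = [[a, b], [c, d]] with det(P) ≠ 0, P⁻¹ = (1/det(P)) * [[d, -b], [-c, a]].
det(P) = (5)*(2) - (5)*(5) = 10 - 25 = -15.
P⁻¹ = (1/-15) * [[2, -5], [-5, 5]].
Dividing each entry by -15 and reducing:
P⁻¹ =
[    -2/15       1/3 ]
[      1/3      -1/3 ]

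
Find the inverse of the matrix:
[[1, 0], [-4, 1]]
[[1, 0], [4, 1]]

For [[a,b],[c,d]], inverse = (1/det)·[[d,-b],[-c,a]]
det = 1·1 - 0·-4 = 1
Inverse = (1/1)·[[1, 0], [4, 1]]
        = [[1, 0], [4, 1]]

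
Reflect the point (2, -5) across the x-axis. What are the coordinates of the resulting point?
(2, 5)

Reflection across x-axis: (2, -5) → (2, 5)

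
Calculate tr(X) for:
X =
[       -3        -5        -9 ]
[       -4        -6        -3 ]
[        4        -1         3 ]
tr(X) = -3 - 6 + 3 = -6

The trace of a square matrix is the sum of its diagonal entries.
Diagonal entries of X: X[0][0] = -3, X[1][1] = -6, X[2][2] = 3.
tr(X) = -3 - 6 + 3 = -6.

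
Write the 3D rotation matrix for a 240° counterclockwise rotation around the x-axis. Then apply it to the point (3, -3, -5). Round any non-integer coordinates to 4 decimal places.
R = [[1, 0, 0], [0, -1/2, √3/2], [0, -√3/2, -1/2]]; R·(3, -3, -5) = (3.0000, -2.8301, 5.0981)

Rotation matrix for 240° around x-axis:
cos(240°) = -1/2, sin(240°) = -√3/2
R = [[1, 0, 0], [0, -1/2, √3/2], [0, -√3/2, -1/2]]
Apply to (3, -3, -5): R·[3, -3, -5]ᵀ = (3.0000, -2.8301, 5.0981)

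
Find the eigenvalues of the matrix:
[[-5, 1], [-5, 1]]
λ = -4 and λ = 0

Characteristic equation: det(A - λI) = 0
λ² - (trace)λ + (det) = 0
λ² - (-4)λ + (0) = 0
λ² + 4λ + 0 = 0
Solving: λ = -4, 0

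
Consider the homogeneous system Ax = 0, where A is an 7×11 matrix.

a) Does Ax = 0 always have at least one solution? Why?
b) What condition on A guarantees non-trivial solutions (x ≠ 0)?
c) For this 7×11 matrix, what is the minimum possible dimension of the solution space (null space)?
a) Yes, x = 0 is always a solution. b) When A has linearly dependent columns (rank < n). c) Minimum nullity = 4.

a) x = 0 satisfies A·0 = 0, so the zero vector is always a solution.
b) Non-trivial solutions exist iff the columns of A are linearly dependent, equivalently rank(A) < n (the number of columns).
c) By rank-nullity, rank(A) + nullity(A) = n = 11. Since A has only 7 rows, rank(A) ≤ 7, so nullity(A) ≥ 11 - 7 = 4.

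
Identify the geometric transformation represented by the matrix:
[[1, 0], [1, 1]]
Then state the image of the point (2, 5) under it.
vertical shear with factor 1; image of (2, 5) is (2, 7)

The matrix [[1, 0], [k, 1]] sends (x, y) to (x, 1x + y), leaving the x-coordinate fixed: a vertical shear.
The matrix [[1, 0], [1, 1]] represents: vertical shear with factor 1.
Applying it to (2, 5): [1·2 + 0·5, 1·2 + 1·5] = (2, 7).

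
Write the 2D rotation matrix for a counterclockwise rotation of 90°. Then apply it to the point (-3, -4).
R = [[0, -1], [1, 0]]; R·(-3, -4) = (4, -3)

Rotation matrix formula: R(θ) = [[cos θ, -sin θ], [sin θ, cos θ]]
For θ = 90°:
cos(90°) = 0
sin(90°) = 1
R = [[0, -1], [1, 0]]
Apply to (-3, -4): [0·-3 + (-1)·-4, 1·-3 + 0·-4] = (4, -3)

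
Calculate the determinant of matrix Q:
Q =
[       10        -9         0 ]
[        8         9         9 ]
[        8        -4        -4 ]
det(Q) = -936

Expand along row 0 (cofactor expansion): det(Q) = a*(e*i - f*h) - b*(d*i - f*g) + c*(d*h - e*g), where the 3×3 is [[a, b, c], [d, e, f], [g, h, i]].
Minor M_00 = (9)*(-4) - (9)*(-4) = -36 + 36 = 0.
Minor M_01 = (8)*(-4) - (9)*(8) = -32 - 72 = -104.
Minor M_02 = (8)*(-4) - (9)*(8) = -32 - 72 = -104.
det(Q) = (10)*(0) - (-9)*(-104) + (0)*(-104) = 0 - 936 + 0 = -936.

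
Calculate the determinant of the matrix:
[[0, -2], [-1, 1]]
-2

For a 2×2 matrix [[a, b], [c, d]], det = ad - bc
det = (0)(1) - (-2)(-1) = 0 - 2 = -2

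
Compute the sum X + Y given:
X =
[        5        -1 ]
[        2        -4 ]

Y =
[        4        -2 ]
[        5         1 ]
X + Y =
[        9        -3 ]
[        7        -3 ]

Matrix addition is elementwise: (X+Y)[i][j] = X[i][j] + Y[i][j].
  (X+Y)[0][0] = (5) + (4) = 9
  (X+Y)[0][1] = (-1) + (-2) = -3
  (X+Y)[1][0] = (2) + (5) = 7
  (X+Y)[1][1] = (-4) + (1) = -3
X + Y =
[        9        -3 ]
[        7        -3 ]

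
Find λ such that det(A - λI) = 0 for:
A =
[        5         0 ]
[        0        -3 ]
λ = -3, 5

Solve det(A - λI) = 0. For a 2×2 matrix the characteristic equation is λ² - (trace)λ + det = 0.
trace(A) = a + d = 5 - 3 = 2.
det(A) = a*d - b*c = (5)*(-3) - (0)*(0) = -15 - 0 = -15.
Characteristic equation: λ² - (2)λ + (-15) = 0.
Discriminant = (2)² - 4*(-15) = 4 + 60 = 64.
λ = (2 ± √64) / 2 = (2 ± 8) / 2 = -3, 5.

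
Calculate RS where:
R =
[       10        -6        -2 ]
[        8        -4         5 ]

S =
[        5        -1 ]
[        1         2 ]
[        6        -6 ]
RS =
[       32       -10 ]
[       66       -46 ]

Matrix multiplication: (RS)[i][j] = sum over k of R[i][k] * S[k][j].
  (RS)[0][0] = (10)*(5) + (-6)*(1) + (-2)*(6) = 32
  (RS)[0][1] = (10)*(-1) + (-6)*(2) + (-2)*(-6) = -10
  (RS)[1][0] = (8)*(5) + (-4)*(1) + (5)*(6) = 66
  (RS)[1][1] = (8)*(-1) + (-4)*(2) + (5)*(-6) = -46
RS =
[       32       -10 ]
[       66       -46 ]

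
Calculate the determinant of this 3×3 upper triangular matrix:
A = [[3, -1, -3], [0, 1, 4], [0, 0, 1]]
3

The determinant of a triangular matrix is the product of its diagonal entries (the off-diagonal entries above the diagonal do not affect it).
det(A) = (3) * (1) * (1) = 3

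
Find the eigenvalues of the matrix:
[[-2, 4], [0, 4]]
λ = -2 and λ = 4

Characteristic equation: det(A - λI) = 0
λ² - (trace)λ + (det) = 0
λ² - (2)λ + (-8) = 0
λ² - 2λ - 8 = 0
Solving: λ = -2, 4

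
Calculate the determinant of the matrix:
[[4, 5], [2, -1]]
-14

For a 2×2 matrix [[a, b], [c, d]], det = ad - bc
det = (4)(-1) - (5)(2) = -4 - 10 = -14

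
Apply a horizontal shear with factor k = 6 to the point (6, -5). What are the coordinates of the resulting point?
(-24, -5)

Shear matrix for horizontal shear with factor k = 6:
[[1, 6], [0, 1]]
Result: (6, -5) → (-24, -5)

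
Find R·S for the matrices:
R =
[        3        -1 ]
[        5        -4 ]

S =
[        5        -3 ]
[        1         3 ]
RS =
[       14       -12 ]
[       21       -27 ]

Matrix multiplication: (RS)[i][j] = sum over k of R[i][k] * S[k][j].
  (RS)[0][0] = (3)*(5) + (-1)*(1) = 14
  (RS)[0][1] = (3)*(-3) + (-1)*(3) = -12
  (RS)[1][0] = (5)*(5) + (-4)*(1) = 21
  (RS)[1][1] = (5)*(-3) + (-4)*(3) = -27
RS =
[       14       -12 ]
[       21       -27 ]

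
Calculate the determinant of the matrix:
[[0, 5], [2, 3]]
-10

For a 2×2 matrix [[a, b], [c, d]], det = ad - bc
det = (0)(3) - (5)(2) = 0 - 10 = -10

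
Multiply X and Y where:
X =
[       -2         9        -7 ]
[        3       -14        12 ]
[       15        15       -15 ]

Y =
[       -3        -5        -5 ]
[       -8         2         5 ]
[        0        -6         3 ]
XY =
[      -66        70        34 ]
[      103      -115       -49 ]
[     -165        45       -45 ]

Matrix multiplication: (XY)[i][j] = sum over k of X[i][k] * Y[k][j].
  (XY)[0][0] = (-2)*(-3) + (9)*(-8) + (-7)*(0) = -66
  (XY)[0][1] = (-2)*(-5) + (9)*(2) + (-7)*(-6) = 70
  (XY)[0][2] = (-2)*(-5) + (9)*(5) + (-7)*(3) = 34
  (XY)[1][0] = (3)*(-3) + (-14)*(-8) + (12)*(0) = 103
  (XY)[1][1] = (3)*(-5) + (-14)*(2) + (12)*(-6) = -115
  (XY)[1][2] = (3)*(-5) + (-14)*(5) + (12)*(3) = -49
  (XY)[2][0] = (15)*(-3) + (15)*(-8) + (-15)*(0) = -165
  (XY)[2][1] = (15)*(-5) + (15)*(2) + (-15)*(-6) = 45
  (XY)[2][2] = (15)*(-5) + (15)*(5) + (-15)*(3) = -45
XY =
[      -66        70        34 ]
[      103      -115       -49 ]
[     -165        45       -45 ]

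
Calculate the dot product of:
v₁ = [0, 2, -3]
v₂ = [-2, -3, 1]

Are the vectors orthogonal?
-9, No

The dot product is the sum of products of corresponding components.
v₁·v₂ = (0)*(-2) + (2)*(-3) + (-3)*(1) = 0 - 6 - 3 = -9.
Two vectors are orthogonal iff their dot product is 0; here the dot product is -9, so the vectors are not orthogonal.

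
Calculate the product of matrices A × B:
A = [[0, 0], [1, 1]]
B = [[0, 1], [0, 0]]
[[0, 0], [0, 1]]

Matrix multiplication:
C[0][0] = 0×0 + 0×0 = 0
C[0][1] = 0×1 + 0×0 = 0
C[1][0] = 1×0 + 1×0 = 0
C[1][1] = 1×1 + 1×0 = 1
Result: [[0, 0], [0, 1]]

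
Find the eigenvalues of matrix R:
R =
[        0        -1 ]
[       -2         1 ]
λ = -1, 2

Solve det(R - λI) = 0. For a 2×2 matrix the characteristic equation is λ² - (trace)λ + det = 0.
trace(R) = a + d = 0 + 1 = 1.
det(R) = a*d - b*c = (0)*(1) - (-1)*(-2) = 0 - 2 = -2.
Characteristic equation: λ² - (1)λ + (-2) = 0.
Discriminant = (1)² - 4*(-2) = 1 + 8 = 9.
λ = (1 ± √9) / 2 = (1 ± 3) / 2 = -1, 2.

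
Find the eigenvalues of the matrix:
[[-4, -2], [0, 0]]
λ = -4 and λ = 0

Characteristic equation: det(A - λI) = 0
λ² - (trace)λ + (det) = 0
λ² - (-4)λ + (0) = 0
λ² + 4λ + 0 = 0
Solving: λ = -4, 0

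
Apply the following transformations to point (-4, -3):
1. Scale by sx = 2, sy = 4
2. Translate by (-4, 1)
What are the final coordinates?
(-12, -11)

Step 1: Scale (-4, -3) by (sx, sy) = (2, 4) → (-8, -12)
Step 2: Translate by (-4, 1) → (-12, -11)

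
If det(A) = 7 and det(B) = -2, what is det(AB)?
-14

Use the multiplicative property of determinants: det(AB) = det(A)*det(B).
det(AB) = (7)*(-2) = -14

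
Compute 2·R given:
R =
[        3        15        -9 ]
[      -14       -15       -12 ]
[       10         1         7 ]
2R =
[        6        30       -18 ]
[      -28       -30       -24 ]
[       20         2        14 ]

Scalar multiplication is elementwise: (2R)[i][j] = 2 * R[i][j].
  (2R)[0][0] = 2 * (3) = 6
  (2R)[0][1] = 2 * (15) = 30
  (2R)[0][2] = 2 * (-9) = -18
  (2R)[1][0] = 2 * (-14) = -28
  (2R)[1][1] = 2 * (-15) = -30
  (2R)[1][2] = 2 * (-12) = -24
  (2R)[2][0] = 2 * (10) = 20
  (2R)[2][1] = 2 * (1) = 2
  (2R)[2][2] = 2 * (7) = 14
2R =
[        6        30       -18 ]
[      -28       -30       -24 ]
[       20         2        14 ]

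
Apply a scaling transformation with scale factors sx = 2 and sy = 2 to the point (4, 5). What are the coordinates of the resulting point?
(8, 10)

Scaling matrix:
[[2, 0], [0, 2]]
Result: (4 × 2, 5 × 2) = (8, 10)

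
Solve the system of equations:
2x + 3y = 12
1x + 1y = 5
x = 3, y = 2

Use elimination (row reduction):
Equation 1: 2x + 3y = 12.
Equation 2: 1x + 1y = 5.
Multiply Eq1 by 1 and Eq2 by 2: 2x + 3y = 12;  2x + 2y = 10.
Subtract: (-1)y = -2, so y = 2.
Back-substitute into Eq1: 2x + 3*(2) = 12, so x = 3.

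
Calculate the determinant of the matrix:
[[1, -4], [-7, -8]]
-36

For a 2×2 matrix [[a, b], [c, d]], det = ad - bc
det = (1)(-8) - (-4)(-7) = -8 - 28 = -36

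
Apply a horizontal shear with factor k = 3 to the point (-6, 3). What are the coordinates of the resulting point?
(3, 3)

Shear matrix for horizontal shear with factor k = 3:
[[1, 3], [0, 1]]
Result: (-6, 3) → (3, 3)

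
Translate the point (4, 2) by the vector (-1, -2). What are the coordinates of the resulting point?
(3, 0)

Translation by (-1, -2):
x' = 4 + -1 = 3
y' = 2 + -2 = 0
Homogeneous matrix: [[1, 0, -1], [0, 1, -2], [0, 0, 1]]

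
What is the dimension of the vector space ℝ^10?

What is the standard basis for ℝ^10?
Dimension = 10; standard basis = {e_1, e_2, e_3, …, e_10}

ℝ^10 is the space of 10-tuples of real numbers; its dimension is 10.
The standard basis consists of 10 vectors: e_1, e_2, e_3, …, e_10, where e_i is the vector with 1 in position i and 0 elsewhere.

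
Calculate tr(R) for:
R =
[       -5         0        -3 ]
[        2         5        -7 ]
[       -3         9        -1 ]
tr(R) = -5 + 5 - 1 = -1

The trace of a square matrix is the sum of its diagonal entries.
Diagonal entries of R: R[0][0] = -5, R[1][1] = 5, R[2][2] = -1.
tr(R) = -5 + 5 - 1 = -1.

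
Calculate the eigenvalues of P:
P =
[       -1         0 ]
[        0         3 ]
λ = -1, 3

Solve det(P - λI) = 0. For a 2×2 matrix the characteristic equation is λ² - (trace)λ + det = 0.
trace(P) = a + d = -1 + 3 = 2.
det(P) = a*d - b*c = (-1)*(3) - (0)*(0) = -3 - 0 = -3.
Characteristic equation: λ² - (2)λ + (-3) = 0.
Discriminant = (2)² - 4*(-3) = 4 + 12 = 16.
λ = (2 ± √16) / 2 = (2 ± 4) / 2 = -1, 3.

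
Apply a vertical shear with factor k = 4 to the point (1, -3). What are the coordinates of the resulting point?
(1, 1)

Shear matrix for vertical shear with factor k = 4:
[[1, 0], [4, 1]]
Result: (1, -3) → (1, 1)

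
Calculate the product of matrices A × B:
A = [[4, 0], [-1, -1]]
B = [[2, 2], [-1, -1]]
[[8, 8], [-1, -1]]

Matrix multiplication:
C[0][0] = 4×2 + 0×-1 = 8
C[0][1] = 4×2 + 0×-1 = 8
C[1][0] = -1×2 + -1×-1 = -1
C[1][1] = -1×2 + -1×-1 = -1
Result: [[8, 8], [-1, -1]]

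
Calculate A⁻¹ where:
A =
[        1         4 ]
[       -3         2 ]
det(A) = 14
A⁻¹ =
[      1/7      -2/7 ]
[     3/14      1/14 ]

For a 2×2 matrix A = [[a, b], [c, d]] with det(A) ≠ 0, A⁻¹ = (1/det(A)) * [[d, -b], [-c, a]].
det(A) = (1)*(2) - (4)*(-3) = 2 + 12 = 14.
A⁻¹ = (1/14) * [[2, -4], [3, 1]].
Dividing each entry by 14 and reducing:
A⁻¹ =
[      1/7      -2/7 ]
[     3/14      1/14 ]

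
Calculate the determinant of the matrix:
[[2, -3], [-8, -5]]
-34

For a 2×2 matrix [[a, b], [c, d]], det = ad - bc
det = (2)(-5) - (-3)(-8) = -10 - 24 = -34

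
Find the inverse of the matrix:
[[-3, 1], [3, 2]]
[[-2/9, 1/9], [1/3, 1/3]]

For [[a,b],[c,d]], inverse = (1/det)·[[d,-b],[-c,a]]
det = -3·2 - 1·3 = -9
Inverse = (1/-9)·[[2, -1], [-3, -3]]
        = [[-2/9, 1/9], [1/3, 1/3]]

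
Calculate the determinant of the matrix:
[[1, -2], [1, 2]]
4

For a 2×2 matrix [[a, b], [c, d]], det = ad - bc
det = (1)(2) - (-2)(1) = 2 - -2 = 4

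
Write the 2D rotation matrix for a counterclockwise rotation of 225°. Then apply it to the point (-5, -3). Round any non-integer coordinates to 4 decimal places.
R = [[-√2/2, √2/2], [-√2/2, -√2/2]]; R·(-5, -3) = (1.4142, 5.6569)

Rotation matrix formula: R(θ) = [[cos θ, -sin θ], [sin θ, cos θ]]
For θ = 225°:
cos(225°) = -√2/2
sin(225°) = -√2/2
R = [[-√2/2, √2/2], [-√2/2, -√2/2]]
Apply to (-5, -3): [-√2/2·-5 + (√2/2)·-3, -√2/2·-5 + -√2/2·-3] = (1.4142, 5.6569)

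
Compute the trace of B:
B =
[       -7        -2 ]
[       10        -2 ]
tr(B) = -7 - 2 = -9

The trace of a square matrix is the sum of its diagonal entries.
Diagonal entries of B: B[0][0] = -7, B[1][1] = -2.
tr(B) = -7 - 2 = -9.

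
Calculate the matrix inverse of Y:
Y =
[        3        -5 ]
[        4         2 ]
det(Y) = 26
Y⁻¹ =
[     1/13      5/26 ]
[    -2/13      3/26 ]

For a 2×2 matrix Y = [[a, b], [c, d]] with det(Y) ≠ 0, Y⁻¹ = (1/det(Y)) * [[d, -b], [-c, a]].
det(Y) = (3)*(2) - (-5)*(4) = 6 + 20 = 26.
Y⁻¹ = (1/26) * [[2, 5], [-4, 3]].
Dividing each entry by 26 and reducing:
Y⁻¹ =
[     1/13      5/26 ]
[    -2/13      3/26 ]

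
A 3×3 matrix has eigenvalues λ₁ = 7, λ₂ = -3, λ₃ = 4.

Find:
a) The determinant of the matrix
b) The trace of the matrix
det = -84, trace = 8

Two standard eigenvalue identities:
- det(A) equals the product of the eigenvalues (counted with multiplicity).
- trace(A) equals the sum of the eigenvalues.
det(A) = (7)*(-3)*(4) = -84.
trace(A) = 7 - 3 + 4 = 8.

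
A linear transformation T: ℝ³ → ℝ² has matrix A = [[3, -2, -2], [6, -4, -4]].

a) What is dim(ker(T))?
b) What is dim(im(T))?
dim(ker) = 2, dim(im) = 1

Observe that row 2 = 2 × row 1 (so the rows are linearly dependent).
Thus rank(A) = 1 (only one linearly independent row).
dim(im(T)) = rank(A) = 1.
By the rank-nullity theorem applied to T: ℝ³ → ℝ², rank(A) + nullity(A) = 3 (the domain dimension), so dim(ker(T)) = 3 - 1 = 2.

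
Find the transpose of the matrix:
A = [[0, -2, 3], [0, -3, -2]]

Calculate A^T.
[[0, 0], [-2, -3], [3, -2]]

The transpose sends entry (i,j) to (j,i); rows become columns.
Row 0 of A: [0, -2, 3] -> column 0 of A^T.
Row 1 of A: [0, -3, -2] -> column 1 of A^T.
A^T = [[0, 0], [-2, -3], [3, -2]]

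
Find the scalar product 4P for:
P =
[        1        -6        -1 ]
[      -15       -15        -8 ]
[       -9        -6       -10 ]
4P =
[        4       -24        -4 ]
[      -60       -60       -32 ]
[      -36       -24       -40 ]

Scalar multiplication is elementwise: (4P)[i][j] = 4 * P[i][j].
  (4P)[0][0] = 4 * (1) = 4
  (4P)[0][1] = 4 * (-6) = -24
  (4P)[0][2] = 4 * (-1) = -4
  (4P)[1][0] = 4 * (-15) = -60
  (4P)[1][1] = 4 * (-15) = -60
  (4P)[1][2] = 4 * (-8) = -32
  (4P)[2][0] = 4 * (-9) = -36
  (4P)[2][1] = 4 * (-6) = -24
  (4P)[2][2] = 4 * (-10) = -40
4P =
[        4       -24        -4 ]
[      -60       -60       -32 ]
[      -36       -24       -40 ]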